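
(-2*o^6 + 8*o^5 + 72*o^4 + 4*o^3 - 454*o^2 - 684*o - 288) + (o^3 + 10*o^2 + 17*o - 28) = -2*o^6 + 8*o^5 + 72*o^4 + 5*o^3 - 444*o^2 - 667*o - 316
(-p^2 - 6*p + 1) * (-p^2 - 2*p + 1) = p^4 + 8*p^3 + 10*p^2 - 8*p + 1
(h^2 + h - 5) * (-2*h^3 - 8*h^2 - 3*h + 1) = -2*h^5 - 10*h^4 - h^3 + 38*h^2 + 16*h - 5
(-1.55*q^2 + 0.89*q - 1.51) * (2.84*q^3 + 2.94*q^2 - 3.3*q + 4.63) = -4.402*q^5 - 2.0294*q^4 + 3.4432*q^3 - 14.5529*q^2 + 9.1037*q - 6.9913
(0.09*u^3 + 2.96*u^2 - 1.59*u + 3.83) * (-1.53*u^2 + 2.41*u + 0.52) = -0.1377*u^5 - 4.3119*u^4 + 9.6131*u^3 - 8.1526*u^2 + 8.4035*u + 1.9916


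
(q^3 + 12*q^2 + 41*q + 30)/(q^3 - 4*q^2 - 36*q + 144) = (q^2 + 6*q + 5)/(q^2 - 10*q + 24)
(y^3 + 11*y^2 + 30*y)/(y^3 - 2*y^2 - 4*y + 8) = y*(y^2 + 11*y + 30)/(y^3 - 2*y^2 - 4*y + 8)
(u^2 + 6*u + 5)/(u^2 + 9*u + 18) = (u^2 + 6*u + 5)/(u^2 + 9*u + 18)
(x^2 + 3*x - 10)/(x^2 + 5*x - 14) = (x + 5)/(x + 7)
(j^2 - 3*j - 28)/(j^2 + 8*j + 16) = (j - 7)/(j + 4)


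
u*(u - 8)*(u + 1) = u^3 - 7*u^2 - 8*u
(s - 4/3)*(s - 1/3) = s^2 - 5*s/3 + 4/9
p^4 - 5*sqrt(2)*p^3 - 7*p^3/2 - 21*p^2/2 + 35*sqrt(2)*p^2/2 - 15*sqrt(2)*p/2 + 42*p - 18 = (p - 3)*(p - 1/2)*(p - 6*sqrt(2))*(p + sqrt(2))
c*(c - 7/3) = c^2 - 7*c/3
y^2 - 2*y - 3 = (y - 3)*(y + 1)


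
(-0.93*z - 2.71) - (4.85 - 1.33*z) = 0.4*z - 7.56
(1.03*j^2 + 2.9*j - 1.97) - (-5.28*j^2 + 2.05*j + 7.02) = 6.31*j^2 + 0.85*j - 8.99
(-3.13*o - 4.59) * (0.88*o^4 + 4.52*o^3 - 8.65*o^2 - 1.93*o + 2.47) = -2.7544*o^5 - 18.1868*o^4 + 6.3277*o^3 + 45.7444*o^2 + 1.1276*o - 11.3373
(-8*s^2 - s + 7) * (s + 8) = -8*s^3 - 65*s^2 - s + 56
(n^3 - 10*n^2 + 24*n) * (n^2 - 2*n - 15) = n^5 - 12*n^4 + 29*n^3 + 102*n^2 - 360*n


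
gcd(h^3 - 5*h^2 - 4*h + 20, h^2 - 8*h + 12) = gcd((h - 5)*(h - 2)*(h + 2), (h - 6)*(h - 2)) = h - 2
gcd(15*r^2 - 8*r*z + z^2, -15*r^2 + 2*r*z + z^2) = -3*r + z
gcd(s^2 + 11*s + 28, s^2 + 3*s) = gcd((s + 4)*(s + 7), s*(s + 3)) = 1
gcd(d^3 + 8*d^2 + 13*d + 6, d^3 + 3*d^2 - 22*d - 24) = d^2 + 7*d + 6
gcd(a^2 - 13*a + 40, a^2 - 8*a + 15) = a - 5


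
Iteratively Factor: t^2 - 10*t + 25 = (t - 5)*(t - 5)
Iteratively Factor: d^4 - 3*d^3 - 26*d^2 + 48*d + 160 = (d - 5)*(d^3 + 2*d^2 - 16*d - 32) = (d - 5)*(d + 4)*(d^2 - 2*d - 8) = (d - 5)*(d - 4)*(d + 4)*(d + 2)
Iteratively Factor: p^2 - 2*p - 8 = (p - 4)*(p + 2)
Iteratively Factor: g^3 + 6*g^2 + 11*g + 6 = (g + 2)*(g^2 + 4*g + 3) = (g + 1)*(g + 2)*(g + 3)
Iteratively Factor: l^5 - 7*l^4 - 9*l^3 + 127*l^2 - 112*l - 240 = (l + 4)*(l^4 - 11*l^3 + 35*l^2 - 13*l - 60) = (l - 5)*(l + 4)*(l^3 - 6*l^2 + 5*l + 12) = (l - 5)*(l - 3)*(l + 4)*(l^2 - 3*l - 4) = (l - 5)*(l - 3)*(l + 1)*(l + 4)*(l - 4)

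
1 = 1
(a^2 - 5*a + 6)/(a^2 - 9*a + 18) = (a - 2)/(a - 6)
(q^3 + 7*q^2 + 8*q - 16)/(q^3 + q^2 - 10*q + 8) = (q + 4)/(q - 2)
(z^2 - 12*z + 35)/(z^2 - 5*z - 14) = (z - 5)/(z + 2)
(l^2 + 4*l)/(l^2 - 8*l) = (l + 4)/(l - 8)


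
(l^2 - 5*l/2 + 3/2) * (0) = 0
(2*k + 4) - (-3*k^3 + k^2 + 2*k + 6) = 3*k^3 - k^2 - 2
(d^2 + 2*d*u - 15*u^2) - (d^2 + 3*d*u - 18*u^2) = -d*u + 3*u^2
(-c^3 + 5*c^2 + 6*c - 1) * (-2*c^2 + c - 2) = 2*c^5 - 11*c^4 - 5*c^3 - 2*c^2 - 13*c + 2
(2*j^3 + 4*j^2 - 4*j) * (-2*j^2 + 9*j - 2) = -4*j^5 + 10*j^4 + 40*j^3 - 44*j^2 + 8*j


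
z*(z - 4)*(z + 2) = z^3 - 2*z^2 - 8*z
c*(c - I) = c^2 - I*c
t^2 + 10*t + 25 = (t + 5)^2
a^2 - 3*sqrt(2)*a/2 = a*(a - 3*sqrt(2)/2)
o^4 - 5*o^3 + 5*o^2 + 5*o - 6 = (o - 3)*(o - 2)*(o - 1)*(o + 1)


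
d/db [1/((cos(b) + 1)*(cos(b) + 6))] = (2*cos(b) + 7)*sin(b)/((cos(b) + 1)^2*(cos(b) + 6)^2)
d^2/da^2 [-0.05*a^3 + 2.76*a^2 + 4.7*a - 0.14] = 5.52 - 0.3*a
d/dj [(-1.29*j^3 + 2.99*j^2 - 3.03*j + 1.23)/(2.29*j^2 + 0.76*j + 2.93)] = (-2.9541*j^4 - 1.9608*j^3 - 2.128*j^2 + 11.888*j - 9.8127)/(5.2441*j^4 + 3.4808*j^3 + 13.997*j^2 + 4.4536*j + 8.5849)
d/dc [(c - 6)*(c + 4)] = 2*c - 2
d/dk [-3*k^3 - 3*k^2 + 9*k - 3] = -9*k^2 - 6*k + 9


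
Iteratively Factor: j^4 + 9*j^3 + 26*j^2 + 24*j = (j + 3)*(j^3 + 6*j^2 + 8*j) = j*(j + 3)*(j^2 + 6*j + 8) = j*(j + 2)*(j + 3)*(j + 4)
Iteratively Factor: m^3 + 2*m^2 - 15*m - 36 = (m - 4)*(m^2 + 6*m + 9) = (m - 4)*(m + 3)*(m + 3)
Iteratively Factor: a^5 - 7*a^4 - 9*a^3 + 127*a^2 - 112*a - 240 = (a - 3)*(a^4 - 4*a^3 - 21*a^2 + 64*a + 80) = (a - 4)*(a - 3)*(a^3 - 21*a - 20) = (a - 5)*(a - 4)*(a - 3)*(a^2 + 5*a + 4) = (a - 5)*(a - 4)*(a - 3)*(a + 4)*(a + 1)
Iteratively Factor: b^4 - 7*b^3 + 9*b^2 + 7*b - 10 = (b - 2)*(b^3 - 5*b^2 - b + 5) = (b - 5)*(b - 2)*(b^2 - 1) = (b - 5)*(b - 2)*(b + 1)*(b - 1)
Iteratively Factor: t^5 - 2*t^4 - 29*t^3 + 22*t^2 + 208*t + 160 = (t + 1)*(t^4 - 3*t^3 - 26*t^2 + 48*t + 160) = (t - 5)*(t + 1)*(t^3 + 2*t^2 - 16*t - 32) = (t - 5)*(t + 1)*(t + 2)*(t^2 - 16) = (t - 5)*(t - 4)*(t + 1)*(t + 2)*(t + 4)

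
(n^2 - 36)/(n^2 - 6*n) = (n + 6)/n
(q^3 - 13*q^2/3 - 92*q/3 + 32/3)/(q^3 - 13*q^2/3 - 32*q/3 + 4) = (q^2 - 4*q - 32)/(q^2 - 4*q - 12)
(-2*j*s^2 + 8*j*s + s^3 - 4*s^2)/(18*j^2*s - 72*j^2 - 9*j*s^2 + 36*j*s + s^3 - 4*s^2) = s*(-2*j + s)/(18*j^2 - 9*j*s + s^2)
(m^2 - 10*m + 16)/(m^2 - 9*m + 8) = (m - 2)/(m - 1)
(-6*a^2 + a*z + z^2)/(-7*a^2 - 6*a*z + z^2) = (6*a^2 - a*z - z^2)/(7*a^2 + 6*a*z - z^2)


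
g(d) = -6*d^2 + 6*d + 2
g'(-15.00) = 186.00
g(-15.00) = -1438.00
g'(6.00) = -66.00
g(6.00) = -178.00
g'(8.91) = -100.92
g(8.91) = -420.87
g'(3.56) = -36.72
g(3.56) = -52.68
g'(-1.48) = 23.76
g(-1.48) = -20.02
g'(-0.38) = 10.56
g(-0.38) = -1.15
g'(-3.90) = 52.80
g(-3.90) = -112.66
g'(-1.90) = 28.80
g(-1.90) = -31.06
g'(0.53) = -0.36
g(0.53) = 3.49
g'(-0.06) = 6.72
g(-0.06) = 1.62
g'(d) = 6 - 12*d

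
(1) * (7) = 7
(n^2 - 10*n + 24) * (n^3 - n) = n^5 - 10*n^4 + 23*n^3 + 10*n^2 - 24*n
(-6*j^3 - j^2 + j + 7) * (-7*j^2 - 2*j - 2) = 42*j^5 + 19*j^4 + 7*j^3 - 49*j^2 - 16*j - 14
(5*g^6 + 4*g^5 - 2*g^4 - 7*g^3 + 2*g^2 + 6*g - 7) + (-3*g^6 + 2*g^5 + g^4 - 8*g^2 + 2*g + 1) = 2*g^6 + 6*g^5 - g^4 - 7*g^3 - 6*g^2 + 8*g - 6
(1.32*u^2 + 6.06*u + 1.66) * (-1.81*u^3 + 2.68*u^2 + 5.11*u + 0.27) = -2.3892*u^5 - 7.431*u^4 + 19.9814*u^3 + 35.7718*u^2 + 10.1188*u + 0.4482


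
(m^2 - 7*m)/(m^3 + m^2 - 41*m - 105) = m/(m^2 + 8*m + 15)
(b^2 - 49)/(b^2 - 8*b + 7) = (b + 7)/(b - 1)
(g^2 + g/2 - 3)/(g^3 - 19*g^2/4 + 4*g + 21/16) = 8*(g + 2)/(8*g^2 - 26*g - 7)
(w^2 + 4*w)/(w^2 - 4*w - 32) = w/(w - 8)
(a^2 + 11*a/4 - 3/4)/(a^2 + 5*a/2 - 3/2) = (4*a - 1)/(2*(2*a - 1))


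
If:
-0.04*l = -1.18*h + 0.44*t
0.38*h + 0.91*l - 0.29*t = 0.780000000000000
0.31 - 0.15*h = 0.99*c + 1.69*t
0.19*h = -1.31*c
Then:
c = -0.01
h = 0.10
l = 0.87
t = 0.18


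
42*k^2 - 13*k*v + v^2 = (-7*k + v)*(-6*k + v)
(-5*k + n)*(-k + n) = 5*k^2 - 6*k*n + n^2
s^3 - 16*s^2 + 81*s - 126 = (s - 7)*(s - 6)*(s - 3)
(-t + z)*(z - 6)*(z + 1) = -t*z^2 + 5*t*z + 6*t + z^3 - 5*z^2 - 6*z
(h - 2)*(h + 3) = h^2 + h - 6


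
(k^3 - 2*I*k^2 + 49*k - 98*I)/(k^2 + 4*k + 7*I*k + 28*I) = (k^2 - 9*I*k - 14)/(k + 4)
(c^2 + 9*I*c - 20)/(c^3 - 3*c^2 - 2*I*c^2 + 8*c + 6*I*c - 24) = (c^2 + 9*I*c - 20)/(c^3 + c^2*(-3 - 2*I) + c*(8 + 6*I) - 24)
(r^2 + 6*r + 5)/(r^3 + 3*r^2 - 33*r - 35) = (r + 5)/(r^2 + 2*r - 35)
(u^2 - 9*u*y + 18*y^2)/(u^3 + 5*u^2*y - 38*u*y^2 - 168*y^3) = (u - 3*y)/(u^2 + 11*u*y + 28*y^2)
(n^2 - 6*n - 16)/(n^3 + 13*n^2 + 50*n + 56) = (n - 8)/(n^2 + 11*n + 28)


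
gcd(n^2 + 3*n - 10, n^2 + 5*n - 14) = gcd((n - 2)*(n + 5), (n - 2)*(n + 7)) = n - 2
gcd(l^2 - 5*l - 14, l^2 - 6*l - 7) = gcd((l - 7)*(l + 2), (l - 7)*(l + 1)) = l - 7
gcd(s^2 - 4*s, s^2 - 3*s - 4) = s - 4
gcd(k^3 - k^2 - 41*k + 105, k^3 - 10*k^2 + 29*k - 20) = k - 5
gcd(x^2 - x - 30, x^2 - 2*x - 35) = x + 5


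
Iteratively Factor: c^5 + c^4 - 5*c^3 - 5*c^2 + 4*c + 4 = (c + 1)*(c^4 - 5*c^2 + 4) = (c - 1)*(c + 1)*(c^3 + c^2 - 4*c - 4) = (c - 2)*(c - 1)*(c + 1)*(c^2 + 3*c + 2) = (c - 2)*(c - 1)*(c + 1)*(c + 2)*(c + 1)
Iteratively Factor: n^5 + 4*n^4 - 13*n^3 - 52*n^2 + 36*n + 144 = (n + 2)*(n^4 + 2*n^3 - 17*n^2 - 18*n + 72) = (n + 2)*(n + 4)*(n^3 - 2*n^2 - 9*n + 18) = (n + 2)*(n + 3)*(n + 4)*(n^2 - 5*n + 6) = (n - 3)*(n + 2)*(n + 3)*(n + 4)*(n - 2)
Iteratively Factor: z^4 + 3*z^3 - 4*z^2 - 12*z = (z)*(z^3 + 3*z^2 - 4*z - 12) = z*(z + 2)*(z^2 + z - 6) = z*(z + 2)*(z + 3)*(z - 2)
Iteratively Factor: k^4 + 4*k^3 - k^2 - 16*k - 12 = (k + 2)*(k^3 + 2*k^2 - 5*k - 6) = (k + 2)*(k + 3)*(k^2 - k - 2) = (k + 1)*(k + 2)*(k + 3)*(k - 2)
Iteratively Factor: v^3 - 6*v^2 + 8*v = (v - 2)*(v^2 - 4*v) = v*(v - 2)*(v - 4)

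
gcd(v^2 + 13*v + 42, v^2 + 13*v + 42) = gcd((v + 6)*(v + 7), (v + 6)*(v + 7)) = v^2 + 13*v + 42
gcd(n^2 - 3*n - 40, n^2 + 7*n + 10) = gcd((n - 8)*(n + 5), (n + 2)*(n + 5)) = n + 5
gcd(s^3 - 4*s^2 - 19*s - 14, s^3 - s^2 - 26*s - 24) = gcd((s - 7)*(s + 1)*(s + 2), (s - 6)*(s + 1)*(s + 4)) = s + 1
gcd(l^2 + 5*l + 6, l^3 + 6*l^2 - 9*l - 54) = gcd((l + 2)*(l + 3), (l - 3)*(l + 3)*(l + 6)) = l + 3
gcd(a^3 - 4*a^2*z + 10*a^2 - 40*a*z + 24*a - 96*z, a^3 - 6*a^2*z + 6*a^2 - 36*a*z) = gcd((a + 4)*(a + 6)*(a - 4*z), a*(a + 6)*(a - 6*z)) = a + 6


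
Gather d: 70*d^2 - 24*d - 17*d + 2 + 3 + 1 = 70*d^2 - 41*d + 6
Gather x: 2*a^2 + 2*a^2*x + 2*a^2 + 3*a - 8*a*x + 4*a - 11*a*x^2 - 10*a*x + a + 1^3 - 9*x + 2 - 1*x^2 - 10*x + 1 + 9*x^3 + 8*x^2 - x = 4*a^2 + 8*a + 9*x^3 + x^2*(7 - 11*a) + x*(2*a^2 - 18*a - 20) + 4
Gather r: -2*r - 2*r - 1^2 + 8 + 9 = 16 - 4*r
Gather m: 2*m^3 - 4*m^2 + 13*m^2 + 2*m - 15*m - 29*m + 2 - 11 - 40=2*m^3 + 9*m^2 - 42*m - 49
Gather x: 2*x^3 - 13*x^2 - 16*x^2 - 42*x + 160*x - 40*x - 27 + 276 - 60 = 2*x^3 - 29*x^2 + 78*x + 189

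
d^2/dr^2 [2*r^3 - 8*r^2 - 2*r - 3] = 12*r - 16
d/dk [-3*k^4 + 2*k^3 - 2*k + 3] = -12*k^3 + 6*k^2 - 2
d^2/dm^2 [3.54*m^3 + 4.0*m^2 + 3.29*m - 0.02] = 21.24*m + 8.0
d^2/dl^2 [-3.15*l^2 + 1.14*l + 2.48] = -6.30000000000000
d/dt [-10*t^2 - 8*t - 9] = -20*t - 8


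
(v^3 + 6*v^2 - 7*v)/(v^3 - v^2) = (v + 7)/v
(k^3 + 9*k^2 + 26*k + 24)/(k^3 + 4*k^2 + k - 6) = (k + 4)/(k - 1)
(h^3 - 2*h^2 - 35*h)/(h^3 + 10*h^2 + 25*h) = (h - 7)/(h + 5)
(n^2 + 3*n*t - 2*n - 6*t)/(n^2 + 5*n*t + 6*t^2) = (n - 2)/(n + 2*t)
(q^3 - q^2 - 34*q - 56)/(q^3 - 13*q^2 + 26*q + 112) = (q + 4)/(q - 8)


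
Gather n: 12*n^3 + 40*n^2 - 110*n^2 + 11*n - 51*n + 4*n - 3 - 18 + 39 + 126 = 12*n^3 - 70*n^2 - 36*n + 144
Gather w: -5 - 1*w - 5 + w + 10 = 0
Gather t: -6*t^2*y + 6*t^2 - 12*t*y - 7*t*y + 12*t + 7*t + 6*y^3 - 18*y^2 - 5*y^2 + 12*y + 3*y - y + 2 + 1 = t^2*(6 - 6*y) + t*(19 - 19*y) + 6*y^3 - 23*y^2 + 14*y + 3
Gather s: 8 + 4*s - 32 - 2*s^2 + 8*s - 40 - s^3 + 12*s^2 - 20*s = -s^3 + 10*s^2 - 8*s - 64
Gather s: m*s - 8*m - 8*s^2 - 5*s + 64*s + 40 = -8*m - 8*s^2 + s*(m + 59) + 40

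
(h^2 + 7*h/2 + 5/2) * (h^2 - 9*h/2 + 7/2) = h^4 - h^3 - 39*h^2/4 + h + 35/4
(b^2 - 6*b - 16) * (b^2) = b^4 - 6*b^3 - 16*b^2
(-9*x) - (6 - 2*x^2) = 2*x^2 - 9*x - 6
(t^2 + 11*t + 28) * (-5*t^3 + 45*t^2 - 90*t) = -5*t^5 - 10*t^4 + 265*t^3 + 270*t^2 - 2520*t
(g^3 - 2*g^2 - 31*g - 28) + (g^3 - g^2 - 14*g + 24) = 2*g^3 - 3*g^2 - 45*g - 4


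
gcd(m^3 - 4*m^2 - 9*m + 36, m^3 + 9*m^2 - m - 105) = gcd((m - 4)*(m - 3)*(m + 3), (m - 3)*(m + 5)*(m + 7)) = m - 3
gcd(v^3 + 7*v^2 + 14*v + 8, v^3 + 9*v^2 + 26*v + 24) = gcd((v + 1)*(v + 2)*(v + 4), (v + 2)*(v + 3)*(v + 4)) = v^2 + 6*v + 8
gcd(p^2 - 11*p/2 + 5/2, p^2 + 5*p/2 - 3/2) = p - 1/2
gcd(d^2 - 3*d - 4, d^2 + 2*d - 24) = d - 4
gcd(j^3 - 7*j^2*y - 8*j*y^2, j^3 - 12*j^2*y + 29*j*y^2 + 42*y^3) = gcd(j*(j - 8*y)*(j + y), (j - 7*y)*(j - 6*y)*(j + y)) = j + y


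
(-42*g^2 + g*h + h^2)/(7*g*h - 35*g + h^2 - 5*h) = (-6*g + h)/(h - 5)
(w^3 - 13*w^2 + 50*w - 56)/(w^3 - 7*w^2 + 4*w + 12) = (w^2 - 11*w + 28)/(w^2 - 5*w - 6)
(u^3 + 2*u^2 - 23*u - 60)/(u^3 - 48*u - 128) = (u^2 - 2*u - 15)/(u^2 - 4*u - 32)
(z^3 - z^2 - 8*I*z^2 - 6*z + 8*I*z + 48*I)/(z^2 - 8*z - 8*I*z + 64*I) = (z^2 - z - 6)/(z - 8)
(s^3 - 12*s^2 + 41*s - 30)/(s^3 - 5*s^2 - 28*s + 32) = (s^2 - 11*s + 30)/(s^2 - 4*s - 32)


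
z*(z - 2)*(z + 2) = z^3 - 4*z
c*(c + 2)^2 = c^3 + 4*c^2 + 4*c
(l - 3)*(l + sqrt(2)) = l^2 - 3*l + sqrt(2)*l - 3*sqrt(2)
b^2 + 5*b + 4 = (b + 1)*(b + 4)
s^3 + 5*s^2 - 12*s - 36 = (s - 3)*(s + 2)*(s + 6)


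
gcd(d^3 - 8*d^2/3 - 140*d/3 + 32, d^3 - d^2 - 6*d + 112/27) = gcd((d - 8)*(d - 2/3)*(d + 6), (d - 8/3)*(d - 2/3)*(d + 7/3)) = d - 2/3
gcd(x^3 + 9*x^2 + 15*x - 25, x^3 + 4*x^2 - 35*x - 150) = x^2 + 10*x + 25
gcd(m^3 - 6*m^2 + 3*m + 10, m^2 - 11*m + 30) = m - 5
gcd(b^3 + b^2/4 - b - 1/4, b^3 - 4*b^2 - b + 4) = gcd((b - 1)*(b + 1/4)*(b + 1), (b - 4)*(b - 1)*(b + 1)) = b^2 - 1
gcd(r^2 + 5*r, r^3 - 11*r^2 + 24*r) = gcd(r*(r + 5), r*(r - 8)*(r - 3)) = r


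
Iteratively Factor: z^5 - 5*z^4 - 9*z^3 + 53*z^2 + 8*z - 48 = (z - 1)*(z^4 - 4*z^3 - 13*z^2 + 40*z + 48) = (z - 1)*(z + 3)*(z^3 - 7*z^2 + 8*z + 16) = (z - 1)*(z + 1)*(z + 3)*(z^2 - 8*z + 16) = (z - 4)*(z - 1)*(z + 1)*(z + 3)*(z - 4)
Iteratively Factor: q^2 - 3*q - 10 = (q + 2)*(q - 5)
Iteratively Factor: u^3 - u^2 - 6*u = (u)*(u^2 - u - 6) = u*(u + 2)*(u - 3)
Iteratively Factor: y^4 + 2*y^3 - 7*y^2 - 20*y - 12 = (y + 1)*(y^3 + y^2 - 8*y - 12) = (y + 1)*(y + 2)*(y^2 - y - 6) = (y - 3)*(y + 1)*(y + 2)*(y + 2)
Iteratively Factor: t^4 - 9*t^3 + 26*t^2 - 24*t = (t)*(t^3 - 9*t^2 + 26*t - 24) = t*(t - 4)*(t^2 - 5*t + 6) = t*(t - 4)*(t - 3)*(t - 2)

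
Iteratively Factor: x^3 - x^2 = (x)*(x^2 - x) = x^2*(x - 1)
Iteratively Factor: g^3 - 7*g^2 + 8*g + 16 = (g - 4)*(g^2 - 3*g - 4) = (g - 4)^2*(g + 1)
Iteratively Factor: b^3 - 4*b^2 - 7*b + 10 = (b + 2)*(b^2 - 6*b + 5) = (b - 1)*(b + 2)*(b - 5)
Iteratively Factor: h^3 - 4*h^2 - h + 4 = (h - 4)*(h^2 - 1) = (h - 4)*(h - 1)*(h + 1)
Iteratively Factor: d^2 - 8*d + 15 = (d - 3)*(d - 5)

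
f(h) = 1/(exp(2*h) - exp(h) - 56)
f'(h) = (-2*exp(2*h) + exp(h))/(exp(2*h) - exp(h) - 56)^2 = (1 - 2*exp(h))*exp(h)/(-exp(2*h) + exp(h) + 56)^2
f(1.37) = -0.02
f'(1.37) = -0.01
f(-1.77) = -0.02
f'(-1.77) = 0.00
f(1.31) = -0.02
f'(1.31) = -0.01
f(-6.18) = -0.02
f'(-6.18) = 0.00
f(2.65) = 0.01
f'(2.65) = -0.02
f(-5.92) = -0.02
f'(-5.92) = 0.00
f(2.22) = 0.05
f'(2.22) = -0.42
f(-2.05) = -0.02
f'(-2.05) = 0.00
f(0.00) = -0.02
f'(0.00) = 0.00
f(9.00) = 0.00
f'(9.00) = 0.00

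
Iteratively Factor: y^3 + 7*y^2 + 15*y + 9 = (y + 3)*(y^2 + 4*y + 3) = (y + 1)*(y + 3)*(y + 3)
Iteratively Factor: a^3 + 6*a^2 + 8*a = (a + 2)*(a^2 + 4*a) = (a + 2)*(a + 4)*(a)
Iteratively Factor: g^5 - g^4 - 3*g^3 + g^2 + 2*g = (g - 2)*(g^4 + g^3 - g^2 - g) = (g - 2)*(g + 1)*(g^3 - g) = (g - 2)*(g + 1)^2*(g^2 - g) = g*(g - 2)*(g + 1)^2*(g - 1)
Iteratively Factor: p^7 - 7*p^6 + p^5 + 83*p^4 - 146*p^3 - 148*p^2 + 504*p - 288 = (p - 4)*(p^6 - 3*p^5 - 11*p^4 + 39*p^3 + 10*p^2 - 108*p + 72) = (p - 4)*(p - 3)*(p^5 - 11*p^3 + 6*p^2 + 28*p - 24) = (p - 4)*(p - 3)*(p + 2)*(p^4 - 2*p^3 - 7*p^2 + 20*p - 12) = (p - 4)*(p - 3)*(p + 2)*(p + 3)*(p^3 - 5*p^2 + 8*p - 4) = (p - 4)*(p - 3)*(p - 1)*(p + 2)*(p + 3)*(p^2 - 4*p + 4) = (p - 4)*(p - 3)*(p - 2)*(p - 1)*(p + 2)*(p + 3)*(p - 2)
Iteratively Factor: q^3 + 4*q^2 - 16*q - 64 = (q + 4)*(q^2 - 16) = (q + 4)^2*(q - 4)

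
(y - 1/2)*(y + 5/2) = y^2 + 2*y - 5/4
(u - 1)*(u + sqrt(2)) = u^2 - u + sqrt(2)*u - sqrt(2)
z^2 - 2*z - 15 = (z - 5)*(z + 3)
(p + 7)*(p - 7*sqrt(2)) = p^2 - 7*sqrt(2)*p + 7*p - 49*sqrt(2)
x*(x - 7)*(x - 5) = x^3 - 12*x^2 + 35*x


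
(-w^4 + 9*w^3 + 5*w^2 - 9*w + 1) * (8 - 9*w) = 9*w^5 - 89*w^4 + 27*w^3 + 121*w^2 - 81*w + 8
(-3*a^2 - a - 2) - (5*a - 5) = -3*a^2 - 6*a + 3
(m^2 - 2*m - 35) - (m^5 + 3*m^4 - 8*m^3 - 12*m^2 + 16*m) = -m^5 - 3*m^4 + 8*m^3 + 13*m^2 - 18*m - 35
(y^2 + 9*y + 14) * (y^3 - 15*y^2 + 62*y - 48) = y^5 - 6*y^4 - 59*y^3 + 300*y^2 + 436*y - 672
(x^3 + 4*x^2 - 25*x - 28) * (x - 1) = x^4 + 3*x^3 - 29*x^2 - 3*x + 28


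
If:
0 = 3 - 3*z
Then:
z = 1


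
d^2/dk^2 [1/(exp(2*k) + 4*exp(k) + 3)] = 4*(-(exp(k) + 1)*(exp(2*k) + 4*exp(k) + 3) + 2*(exp(k) + 2)^2*exp(k))*exp(k)/(exp(2*k) + 4*exp(k) + 3)^3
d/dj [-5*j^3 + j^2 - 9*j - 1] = -15*j^2 + 2*j - 9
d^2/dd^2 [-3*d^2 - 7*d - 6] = -6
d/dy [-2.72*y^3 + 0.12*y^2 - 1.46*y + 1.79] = -8.16*y^2 + 0.24*y - 1.46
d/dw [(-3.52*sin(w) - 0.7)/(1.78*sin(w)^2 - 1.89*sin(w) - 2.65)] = (6.2656*sin(w)^2 + 2.492*sin(w) + 8.005)*cos(w)/(3.1684*sin(w)^4 - 6.7284*sin(w)^3 - 5.8619*sin(w)^2 + 10.017*sin(w) + 7.0225)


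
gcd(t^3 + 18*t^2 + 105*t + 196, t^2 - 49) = t + 7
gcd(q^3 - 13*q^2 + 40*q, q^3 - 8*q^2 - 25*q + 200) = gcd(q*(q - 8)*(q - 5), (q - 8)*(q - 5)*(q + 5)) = q^2 - 13*q + 40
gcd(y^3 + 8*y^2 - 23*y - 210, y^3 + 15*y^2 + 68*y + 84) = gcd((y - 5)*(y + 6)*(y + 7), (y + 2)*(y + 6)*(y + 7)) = y^2 + 13*y + 42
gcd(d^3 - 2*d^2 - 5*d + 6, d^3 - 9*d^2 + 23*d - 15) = d^2 - 4*d + 3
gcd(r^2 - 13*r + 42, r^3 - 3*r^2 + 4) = 1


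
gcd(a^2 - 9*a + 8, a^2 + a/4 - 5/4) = a - 1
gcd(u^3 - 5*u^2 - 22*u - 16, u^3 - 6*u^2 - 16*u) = u^2 - 6*u - 16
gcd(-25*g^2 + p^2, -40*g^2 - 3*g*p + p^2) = 5*g + p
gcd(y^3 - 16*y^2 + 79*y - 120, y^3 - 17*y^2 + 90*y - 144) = y^2 - 11*y + 24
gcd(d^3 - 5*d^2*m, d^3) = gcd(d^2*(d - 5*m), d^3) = d^2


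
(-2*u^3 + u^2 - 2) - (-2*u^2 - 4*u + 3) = -2*u^3 + 3*u^2 + 4*u - 5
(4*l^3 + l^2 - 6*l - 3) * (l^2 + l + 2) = 4*l^5 + 5*l^4 + 3*l^3 - 7*l^2 - 15*l - 6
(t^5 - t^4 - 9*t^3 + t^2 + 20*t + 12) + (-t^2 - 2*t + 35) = t^5 - t^4 - 9*t^3 + 18*t + 47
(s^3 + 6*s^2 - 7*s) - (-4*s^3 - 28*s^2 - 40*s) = 5*s^3 + 34*s^2 + 33*s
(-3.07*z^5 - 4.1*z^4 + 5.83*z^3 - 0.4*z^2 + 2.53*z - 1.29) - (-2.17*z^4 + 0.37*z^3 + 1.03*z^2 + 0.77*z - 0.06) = -3.07*z^5 - 1.93*z^4 + 5.46*z^3 - 1.43*z^2 + 1.76*z - 1.23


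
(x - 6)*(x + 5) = x^2 - x - 30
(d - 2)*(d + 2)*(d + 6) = d^3 + 6*d^2 - 4*d - 24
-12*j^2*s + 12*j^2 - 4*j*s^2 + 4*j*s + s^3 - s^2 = (-6*j + s)*(2*j + s)*(s - 1)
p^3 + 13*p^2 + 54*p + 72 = (p + 3)*(p + 4)*(p + 6)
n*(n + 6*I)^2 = n^3 + 12*I*n^2 - 36*n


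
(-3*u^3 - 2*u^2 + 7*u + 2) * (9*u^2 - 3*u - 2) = -27*u^5 - 9*u^4 + 75*u^3 + u^2 - 20*u - 4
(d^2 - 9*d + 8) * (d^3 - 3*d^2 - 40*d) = d^5 - 12*d^4 - 5*d^3 + 336*d^2 - 320*d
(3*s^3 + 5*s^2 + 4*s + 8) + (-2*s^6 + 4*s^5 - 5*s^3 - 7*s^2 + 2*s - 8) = -2*s^6 + 4*s^5 - 2*s^3 - 2*s^2 + 6*s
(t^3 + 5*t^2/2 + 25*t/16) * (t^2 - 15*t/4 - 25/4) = t^5 - 5*t^4/4 - 225*t^3/16 - 1375*t^2/64 - 625*t/64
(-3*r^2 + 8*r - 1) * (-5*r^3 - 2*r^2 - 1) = 15*r^5 - 34*r^4 - 11*r^3 + 5*r^2 - 8*r + 1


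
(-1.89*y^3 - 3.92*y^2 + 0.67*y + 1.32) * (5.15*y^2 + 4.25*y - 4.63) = -9.7335*y^5 - 28.2205*y^4 - 4.4588*y^3 + 27.7951*y^2 + 2.5079*y - 6.1116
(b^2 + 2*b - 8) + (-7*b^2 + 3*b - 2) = -6*b^2 + 5*b - 10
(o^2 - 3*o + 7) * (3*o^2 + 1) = 3*o^4 - 9*o^3 + 22*o^2 - 3*o + 7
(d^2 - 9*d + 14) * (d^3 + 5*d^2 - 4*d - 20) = d^5 - 4*d^4 - 35*d^3 + 86*d^2 + 124*d - 280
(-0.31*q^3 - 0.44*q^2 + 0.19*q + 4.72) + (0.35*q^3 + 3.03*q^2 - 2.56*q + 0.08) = 0.04*q^3 + 2.59*q^2 - 2.37*q + 4.8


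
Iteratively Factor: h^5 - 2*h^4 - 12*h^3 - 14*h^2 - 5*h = (h + 1)*(h^4 - 3*h^3 - 9*h^2 - 5*h) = (h - 5)*(h + 1)*(h^3 + 2*h^2 + h) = h*(h - 5)*(h + 1)*(h^2 + 2*h + 1) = h*(h - 5)*(h + 1)^2*(h + 1)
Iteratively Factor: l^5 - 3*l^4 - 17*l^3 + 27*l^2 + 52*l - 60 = (l - 5)*(l^4 + 2*l^3 - 7*l^2 - 8*l + 12) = (l - 5)*(l - 1)*(l^3 + 3*l^2 - 4*l - 12) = (l - 5)*(l - 2)*(l - 1)*(l^2 + 5*l + 6) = (l - 5)*(l - 2)*(l - 1)*(l + 2)*(l + 3)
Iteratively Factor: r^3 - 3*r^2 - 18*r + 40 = (r - 5)*(r^2 + 2*r - 8) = (r - 5)*(r - 2)*(r + 4)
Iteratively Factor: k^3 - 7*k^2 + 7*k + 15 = (k - 3)*(k^2 - 4*k - 5) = (k - 3)*(k + 1)*(k - 5)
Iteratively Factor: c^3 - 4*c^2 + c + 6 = (c + 1)*(c^2 - 5*c + 6) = (c - 2)*(c + 1)*(c - 3)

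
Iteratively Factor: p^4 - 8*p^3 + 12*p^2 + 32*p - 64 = (p - 4)*(p^3 - 4*p^2 - 4*p + 16) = (p - 4)*(p - 2)*(p^2 - 2*p - 8) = (p - 4)^2*(p - 2)*(p + 2)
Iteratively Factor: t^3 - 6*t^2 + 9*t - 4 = (t - 1)*(t^2 - 5*t + 4) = (t - 4)*(t - 1)*(t - 1)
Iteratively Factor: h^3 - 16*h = (h + 4)*(h^2 - 4*h) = (h - 4)*(h + 4)*(h)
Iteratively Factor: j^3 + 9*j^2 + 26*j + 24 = (j + 3)*(j^2 + 6*j + 8) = (j + 2)*(j + 3)*(j + 4)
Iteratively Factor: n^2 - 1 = (n + 1)*(n - 1)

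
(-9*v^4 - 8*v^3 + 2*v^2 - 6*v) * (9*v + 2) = -81*v^5 - 90*v^4 + 2*v^3 - 50*v^2 - 12*v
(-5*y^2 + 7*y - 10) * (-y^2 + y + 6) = 5*y^4 - 12*y^3 - 13*y^2 + 32*y - 60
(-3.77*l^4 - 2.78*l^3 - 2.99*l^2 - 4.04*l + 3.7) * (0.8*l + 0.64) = -3.016*l^5 - 4.6368*l^4 - 4.1712*l^3 - 5.1456*l^2 + 0.374400000000001*l + 2.368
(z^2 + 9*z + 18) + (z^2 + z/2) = 2*z^2 + 19*z/2 + 18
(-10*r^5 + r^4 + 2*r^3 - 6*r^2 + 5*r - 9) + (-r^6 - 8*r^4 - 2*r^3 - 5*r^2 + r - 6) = -r^6 - 10*r^5 - 7*r^4 - 11*r^2 + 6*r - 15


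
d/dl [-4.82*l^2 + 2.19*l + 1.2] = 2.19 - 9.64*l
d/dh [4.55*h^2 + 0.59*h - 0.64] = 9.1*h + 0.59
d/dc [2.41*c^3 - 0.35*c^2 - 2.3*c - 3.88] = 7.23*c^2 - 0.7*c - 2.3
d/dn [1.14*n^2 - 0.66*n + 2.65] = 2.28*n - 0.66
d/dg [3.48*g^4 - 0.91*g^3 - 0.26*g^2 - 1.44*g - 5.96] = 13.92*g^3 - 2.73*g^2 - 0.52*g - 1.44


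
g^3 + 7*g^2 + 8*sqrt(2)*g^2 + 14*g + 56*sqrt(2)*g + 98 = (g + 7)*(g + sqrt(2))*(g + 7*sqrt(2))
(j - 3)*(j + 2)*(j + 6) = j^3 + 5*j^2 - 12*j - 36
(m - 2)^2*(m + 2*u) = m^3 + 2*m^2*u - 4*m^2 - 8*m*u + 4*m + 8*u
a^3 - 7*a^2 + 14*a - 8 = (a - 4)*(a - 2)*(a - 1)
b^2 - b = b*(b - 1)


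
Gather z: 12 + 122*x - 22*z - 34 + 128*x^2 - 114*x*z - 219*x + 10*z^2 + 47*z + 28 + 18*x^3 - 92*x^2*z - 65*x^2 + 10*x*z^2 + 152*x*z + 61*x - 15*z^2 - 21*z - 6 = 18*x^3 + 63*x^2 - 36*x + z^2*(10*x - 5) + z*(-92*x^2 + 38*x + 4)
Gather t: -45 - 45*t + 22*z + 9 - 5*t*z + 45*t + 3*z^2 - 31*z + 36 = -5*t*z + 3*z^2 - 9*z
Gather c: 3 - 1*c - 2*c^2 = -2*c^2 - c + 3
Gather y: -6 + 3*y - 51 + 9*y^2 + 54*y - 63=9*y^2 + 57*y - 120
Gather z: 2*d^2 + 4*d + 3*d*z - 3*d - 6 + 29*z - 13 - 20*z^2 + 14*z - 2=2*d^2 + d - 20*z^2 + z*(3*d + 43) - 21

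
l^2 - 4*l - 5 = (l - 5)*(l + 1)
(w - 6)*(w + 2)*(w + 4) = w^3 - 28*w - 48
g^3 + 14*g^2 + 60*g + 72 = (g + 2)*(g + 6)^2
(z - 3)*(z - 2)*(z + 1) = z^3 - 4*z^2 + z + 6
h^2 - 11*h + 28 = (h - 7)*(h - 4)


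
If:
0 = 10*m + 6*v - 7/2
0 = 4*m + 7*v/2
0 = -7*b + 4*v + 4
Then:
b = -12/77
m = 49/44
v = -14/11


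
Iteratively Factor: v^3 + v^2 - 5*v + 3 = (v - 1)*(v^2 + 2*v - 3) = (v - 1)^2*(v + 3)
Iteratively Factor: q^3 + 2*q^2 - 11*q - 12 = (q + 4)*(q^2 - 2*q - 3) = (q - 3)*(q + 4)*(q + 1)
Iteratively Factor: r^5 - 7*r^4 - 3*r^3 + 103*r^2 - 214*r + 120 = (r - 3)*(r^4 - 4*r^3 - 15*r^2 + 58*r - 40) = (r - 3)*(r - 1)*(r^3 - 3*r^2 - 18*r + 40) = (r - 3)*(r - 1)*(r + 4)*(r^2 - 7*r + 10) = (r - 5)*(r - 3)*(r - 1)*(r + 4)*(r - 2)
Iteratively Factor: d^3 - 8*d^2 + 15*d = (d)*(d^2 - 8*d + 15) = d*(d - 3)*(d - 5)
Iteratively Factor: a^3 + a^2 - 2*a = (a)*(a^2 + a - 2) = a*(a + 2)*(a - 1)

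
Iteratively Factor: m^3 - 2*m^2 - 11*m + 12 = (m - 1)*(m^2 - m - 12) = (m - 4)*(m - 1)*(m + 3)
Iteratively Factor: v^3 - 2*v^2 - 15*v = (v)*(v^2 - 2*v - 15) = v*(v - 5)*(v + 3)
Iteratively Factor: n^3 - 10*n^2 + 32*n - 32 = (n - 2)*(n^2 - 8*n + 16) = (n - 4)*(n - 2)*(n - 4)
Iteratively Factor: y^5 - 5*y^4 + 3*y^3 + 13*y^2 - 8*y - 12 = (y - 3)*(y^4 - 2*y^3 - 3*y^2 + 4*y + 4) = (y - 3)*(y + 1)*(y^3 - 3*y^2 + 4) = (y - 3)*(y - 2)*(y + 1)*(y^2 - y - 2) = (y - 3)*(y - 2)^2*(y + 1)*(y + 1)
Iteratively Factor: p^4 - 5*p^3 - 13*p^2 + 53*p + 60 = (p + 3)*(p^3 - 8*p^2 + 11*p + 20) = (p - 5)*(p + 3)*(p^2 - 3*p - 4) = (p - 5)*(p + 1)*(p + 3)*(p - 4)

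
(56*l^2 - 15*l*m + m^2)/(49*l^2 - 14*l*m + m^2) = (8*l - m)/(7*l - m)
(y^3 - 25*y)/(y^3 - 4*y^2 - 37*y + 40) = y*(y - 5)/(y^2 - 9*y + 8)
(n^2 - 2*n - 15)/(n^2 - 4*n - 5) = (n + 3)/(n + 1)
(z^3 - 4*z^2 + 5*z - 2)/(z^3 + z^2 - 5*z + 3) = (z - 2)/(z + 3)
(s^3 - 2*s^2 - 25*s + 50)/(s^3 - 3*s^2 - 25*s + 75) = (s - 2)/(s - 3)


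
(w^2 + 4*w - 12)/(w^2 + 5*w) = (w^2 + 4*w - 12)/(w*(w + 5))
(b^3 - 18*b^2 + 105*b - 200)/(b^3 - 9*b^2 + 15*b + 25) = (b - 8)/(b + 1)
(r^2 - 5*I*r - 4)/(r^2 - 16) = (r^2 - 5*I*r - 4)/(r^2 - 16)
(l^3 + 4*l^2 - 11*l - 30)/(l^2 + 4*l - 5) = (l^2 - l - 6)/(l - 1)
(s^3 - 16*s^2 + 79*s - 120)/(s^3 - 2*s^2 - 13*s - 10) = (s^2 - 11*s + 24)/(s^2 + 3*s + 2)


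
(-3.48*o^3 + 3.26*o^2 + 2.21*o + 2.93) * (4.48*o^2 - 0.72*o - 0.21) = -15.5904*o^5 + 17.1104*o^4 + 8.2844*o^3 + 10.8506*o^2 - 2.5737*o - 0.6153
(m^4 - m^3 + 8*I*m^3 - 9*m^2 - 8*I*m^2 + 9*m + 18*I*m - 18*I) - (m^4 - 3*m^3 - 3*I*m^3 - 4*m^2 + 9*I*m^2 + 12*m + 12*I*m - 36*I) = 2*m^3 + 11*I*m^3 - 5*m^2 - 17*I*m^2 - 3*m + 6*I*m + 18*I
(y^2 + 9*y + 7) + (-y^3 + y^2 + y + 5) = -y^3 + 2*y^2 + 10*y + 12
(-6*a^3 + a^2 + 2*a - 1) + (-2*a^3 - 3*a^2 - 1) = -8*a^3 - 2*a^2 + 2*a - 2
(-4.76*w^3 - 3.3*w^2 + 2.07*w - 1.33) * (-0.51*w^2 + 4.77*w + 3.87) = 2.4276*w^5 - 21.0222*w^4 - 35.2179*w^3 - 2.2188*w^2 + 1.6668*w - 5.1471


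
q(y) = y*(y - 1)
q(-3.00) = 12.00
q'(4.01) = 7.02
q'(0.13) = -0.74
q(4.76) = 17.90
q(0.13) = -0.11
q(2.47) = 3.63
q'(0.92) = 0.84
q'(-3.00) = -7.00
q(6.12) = 31.33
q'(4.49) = 7.98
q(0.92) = -0.07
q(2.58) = 4.08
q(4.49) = 15.67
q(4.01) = 12.07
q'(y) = 2*y - 1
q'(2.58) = 4.16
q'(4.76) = 8.52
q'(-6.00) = -13.00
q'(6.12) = 11.24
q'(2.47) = 3.94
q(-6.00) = 42.00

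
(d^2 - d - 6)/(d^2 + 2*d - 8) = (d^2 - d - 6)/(d^2 + 2*d - 8)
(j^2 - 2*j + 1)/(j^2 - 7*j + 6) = (j - 1)/(j - 6)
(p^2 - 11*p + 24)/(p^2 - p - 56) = (p - 3)/(p + 7)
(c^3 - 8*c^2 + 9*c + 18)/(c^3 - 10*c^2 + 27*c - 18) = (c + 1)/(c - 1)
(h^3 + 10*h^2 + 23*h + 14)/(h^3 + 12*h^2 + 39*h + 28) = (h + 2)/(h + 4)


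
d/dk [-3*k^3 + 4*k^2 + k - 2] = -9*k^2 + 8*k + 1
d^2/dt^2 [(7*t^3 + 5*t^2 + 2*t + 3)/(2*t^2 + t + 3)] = 2*(-37*t^3 + 9*t^2 + 171*t + 24)/(8*t^6 + 12*t^5 + 42*t^4 + 37*t^3 + 63*t^2 + 27*t + 27)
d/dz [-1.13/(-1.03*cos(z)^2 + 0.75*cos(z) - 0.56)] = (2.3278*cos(z) - 0.8475)*sin(z)/(1.03*cos(z)^2 - 0.75*cos(z) + 0.56)^2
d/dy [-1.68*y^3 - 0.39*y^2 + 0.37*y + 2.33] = -5.04*y^2 - 0.78*y + 0.37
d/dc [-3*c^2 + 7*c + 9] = 7 - 6*c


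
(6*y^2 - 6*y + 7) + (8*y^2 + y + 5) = 14*y^2 - 5*y + 12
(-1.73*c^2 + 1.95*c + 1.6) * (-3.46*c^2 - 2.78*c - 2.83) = 5.9858*c^4 - 1.9376*c^3 - 6.0611*c^2 - 9.9665*c - 4.528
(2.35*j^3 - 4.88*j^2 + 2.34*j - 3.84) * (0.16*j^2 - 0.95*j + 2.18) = 0.376*j^5 - 3.0133*j^4 + 10.1334*j^3 - 13.4758*j^2 + 8.7492*j - 8.3712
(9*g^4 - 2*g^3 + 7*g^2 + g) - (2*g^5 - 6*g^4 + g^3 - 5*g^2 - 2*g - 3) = -2*g^5 + 15*g^4 - 3*g^3 + 12*g^2 + 3*g + 3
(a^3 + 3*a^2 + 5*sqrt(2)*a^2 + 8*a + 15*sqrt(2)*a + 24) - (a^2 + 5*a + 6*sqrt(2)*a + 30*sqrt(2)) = a^3 + 2*a^2 + 5*sqrt(2)*a^2 + 3*a + 9*sqrt(2)*a - 30*sqrt(2) + 24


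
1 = 1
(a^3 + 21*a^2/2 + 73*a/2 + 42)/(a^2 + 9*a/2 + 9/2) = (2*a^2 + 15*a + 28)/(2*a + 3)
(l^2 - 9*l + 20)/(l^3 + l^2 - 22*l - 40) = (l - 4)/(l^2 + 6*l + 8)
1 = 1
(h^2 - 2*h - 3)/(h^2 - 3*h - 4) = (h - 3)/(h - 4)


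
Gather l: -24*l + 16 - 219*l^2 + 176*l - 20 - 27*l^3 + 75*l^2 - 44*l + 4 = -27*l^3 - 144*l^2 + 108*l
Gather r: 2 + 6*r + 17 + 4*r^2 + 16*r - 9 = 4*r^2 + 22*r + 10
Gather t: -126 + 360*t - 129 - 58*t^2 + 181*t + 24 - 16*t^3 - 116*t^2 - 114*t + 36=-16*t^3 - 174*t^2 + 427*t - 195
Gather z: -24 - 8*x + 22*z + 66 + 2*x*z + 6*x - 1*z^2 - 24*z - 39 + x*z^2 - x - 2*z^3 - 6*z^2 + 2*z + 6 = 2*x*z - 3*x - 2*z^3 + z^2*(x - 7) + 9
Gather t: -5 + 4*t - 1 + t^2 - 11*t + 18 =t^2 - 7*t + 12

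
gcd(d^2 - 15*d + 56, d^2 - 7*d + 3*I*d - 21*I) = d - 7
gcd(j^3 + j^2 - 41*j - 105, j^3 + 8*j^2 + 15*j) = j^2 + 8*j + 15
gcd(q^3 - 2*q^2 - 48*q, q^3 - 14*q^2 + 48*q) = q^2 - 8*q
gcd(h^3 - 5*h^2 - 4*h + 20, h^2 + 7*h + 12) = 1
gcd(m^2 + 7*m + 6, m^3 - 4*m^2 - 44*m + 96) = m + 6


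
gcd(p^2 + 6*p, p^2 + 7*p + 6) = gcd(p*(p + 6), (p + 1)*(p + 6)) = p + 6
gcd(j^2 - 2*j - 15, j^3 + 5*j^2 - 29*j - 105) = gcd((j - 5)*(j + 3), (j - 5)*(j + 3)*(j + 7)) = j^2 - 2*j - 15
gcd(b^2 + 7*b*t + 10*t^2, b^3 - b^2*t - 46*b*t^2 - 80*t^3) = b^2 + 7*b*t + 10*t^2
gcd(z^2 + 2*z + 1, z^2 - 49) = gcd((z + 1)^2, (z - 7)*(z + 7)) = 1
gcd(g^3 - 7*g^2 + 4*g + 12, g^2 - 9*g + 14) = g - 2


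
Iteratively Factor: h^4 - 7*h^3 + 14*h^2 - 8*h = (h - 4)*(h^3 - 3*h^2 + 2*h) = (h - 4)*(h - 2)*(h^2 - h) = h*(h - 4)*(h - 2)*(h - 1)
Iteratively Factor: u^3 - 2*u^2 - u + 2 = (u - 2)*(u^2 - 1) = (u - 2)*(u + 1)*(u - 1)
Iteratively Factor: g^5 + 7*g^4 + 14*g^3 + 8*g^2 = (g + 4)*(g^4 + 3*g^3 + 2*g^2) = (g + 1)*(g + 4)*(g^3 + 2*g^2) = g*(g + 1)*(g + 4)*(g^2 + 2*g) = g^2*(g + 1)*(g + 4)*(g + 2)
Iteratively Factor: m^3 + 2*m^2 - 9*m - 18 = (m + 3)*(m^2 - m - 6) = (m + 2)*(m + 3)*(m - 3)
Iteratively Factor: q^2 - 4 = (q + 2)*(q - 2)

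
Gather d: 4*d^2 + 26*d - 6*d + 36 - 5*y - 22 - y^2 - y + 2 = 4*d^2 + 20*d - y^2 - 6*y + 16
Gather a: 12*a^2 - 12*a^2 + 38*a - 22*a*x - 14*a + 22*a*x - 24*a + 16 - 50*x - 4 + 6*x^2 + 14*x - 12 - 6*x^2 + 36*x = 0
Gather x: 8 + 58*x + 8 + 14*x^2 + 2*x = 14*x^2 + 60*x + 16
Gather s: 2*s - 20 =2*s - 20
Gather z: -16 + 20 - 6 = -2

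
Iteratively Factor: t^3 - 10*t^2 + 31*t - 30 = (t - 5)*(t^2 - 5*t + 6) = (t - 5)*(t - 2)*(t - 3)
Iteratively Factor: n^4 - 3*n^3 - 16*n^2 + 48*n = (n + 4)*(n^3 - 7*n^2 + 12*n) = n*(n + 4)*(n^2 - 7*n + 12) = n*(n - 3)*(n + 4)*(n - 4)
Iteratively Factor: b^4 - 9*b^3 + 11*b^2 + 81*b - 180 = (b - 3)*(b^3 - 6*b^2 - 7*b + 60) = (b - 4)*(b - 3)*(b^2 - 2*b - 15) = (b - 5)*(b - 4)*(b - 3)*(b + 3)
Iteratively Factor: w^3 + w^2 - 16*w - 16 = (w + 1)*(w^2 - 16) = (w - 4)*(w + 1)*(w + 4)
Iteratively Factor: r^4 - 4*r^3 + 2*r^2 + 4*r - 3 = (r + 1)*(r^3 - 5*r^2 + 7*r - 3) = (r - 3)*(r + 1)*(r^2 - 2*r + 1) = (r - 3)*(r - 1)*(r + 1)*(r - 1)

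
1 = 1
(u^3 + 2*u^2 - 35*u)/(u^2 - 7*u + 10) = u*(u + 7)/(u - 2)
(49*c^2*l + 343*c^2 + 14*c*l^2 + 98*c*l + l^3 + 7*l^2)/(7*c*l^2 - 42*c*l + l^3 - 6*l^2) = (7*c*l + 49*c + l^2 + 7*l)/(l*(l - 6))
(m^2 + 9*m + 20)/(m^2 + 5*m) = (m + 4)/m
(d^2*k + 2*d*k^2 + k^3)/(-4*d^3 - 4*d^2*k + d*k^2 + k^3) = k*(-d - k)/(4*d^2 - k^2)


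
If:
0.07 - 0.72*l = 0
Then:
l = 0.10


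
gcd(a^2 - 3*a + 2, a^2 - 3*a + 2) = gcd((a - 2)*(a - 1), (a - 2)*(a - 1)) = a^2 - 3*a + 2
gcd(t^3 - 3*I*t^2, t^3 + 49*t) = t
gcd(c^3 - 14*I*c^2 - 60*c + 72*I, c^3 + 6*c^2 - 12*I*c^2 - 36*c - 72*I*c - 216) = c^2 - 12*I*c - 36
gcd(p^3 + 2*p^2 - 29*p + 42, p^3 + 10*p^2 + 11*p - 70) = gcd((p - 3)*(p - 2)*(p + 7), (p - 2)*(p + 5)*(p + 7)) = p^2 + 5*p - 14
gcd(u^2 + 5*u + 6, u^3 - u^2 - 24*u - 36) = u^2 + 5*u + 6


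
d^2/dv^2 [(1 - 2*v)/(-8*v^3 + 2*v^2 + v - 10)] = 2*((2*v - 1)*(-24*v^2 + 4*v + 1)^2 + 2*(-24*v^2 + 4*v - (2*v - 1)*(12*v - 1) + 1)*(8*v^3 - 2*v^2 - v + 10))/(8*v^3 - 2*v^2 - v + 10)^3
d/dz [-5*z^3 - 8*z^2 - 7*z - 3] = -15*z^2 - 16*z - 7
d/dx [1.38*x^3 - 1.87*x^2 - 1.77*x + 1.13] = 4.14*x^2 - 3.74*x - 1.77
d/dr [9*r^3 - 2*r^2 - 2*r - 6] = 27*r^2 - 4*r - 2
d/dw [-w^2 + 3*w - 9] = 3 - 2*w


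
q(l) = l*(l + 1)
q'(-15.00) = -29.00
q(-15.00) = 210.00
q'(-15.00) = -29.00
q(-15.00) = 210.00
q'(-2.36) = -3.72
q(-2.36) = 3.21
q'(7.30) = 15.60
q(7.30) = 60.59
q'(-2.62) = -4.24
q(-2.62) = 4.24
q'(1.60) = 4.20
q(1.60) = 4.16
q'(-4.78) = -8.56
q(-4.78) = 18.07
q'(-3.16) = -5.32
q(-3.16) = 6.83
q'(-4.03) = -7.06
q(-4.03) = 12.21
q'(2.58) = 6.16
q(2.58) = 9.24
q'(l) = 2*l + 1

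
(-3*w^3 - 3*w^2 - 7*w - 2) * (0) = 0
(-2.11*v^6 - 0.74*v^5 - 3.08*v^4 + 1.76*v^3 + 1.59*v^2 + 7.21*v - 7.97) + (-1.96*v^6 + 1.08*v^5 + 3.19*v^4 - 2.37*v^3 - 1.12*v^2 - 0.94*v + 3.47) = -4.07*v^6 + 0.34*v^5 + 0.11*v^4 - 0.61*v^3 + 0.47*v^2 + 6.27*v - 4.5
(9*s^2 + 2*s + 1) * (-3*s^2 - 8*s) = -27*s^4 - 78*s^3 - 19*s^2 - 8*s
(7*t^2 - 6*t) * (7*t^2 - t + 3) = 49*t^4 - 49*t^3 + 27*t^2 - 18*t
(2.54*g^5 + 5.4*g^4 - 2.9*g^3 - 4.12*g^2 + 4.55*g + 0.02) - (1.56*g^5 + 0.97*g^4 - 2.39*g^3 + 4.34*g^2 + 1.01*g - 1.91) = 0.98*g^5 + 4.43*g^4 - 0.51*g^3 - 8.46*g^2 + 3.54*g + 1.93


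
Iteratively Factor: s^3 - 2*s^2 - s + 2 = (s - 1)*(s^2 - s - 2) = (s - 1)*(s + 1)*(s - 2)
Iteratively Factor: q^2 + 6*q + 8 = (q + 4)*(q + 2)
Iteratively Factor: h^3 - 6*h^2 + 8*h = (h - 4)*(h^2 - 2*h) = h*(h - 4)*(h - 2)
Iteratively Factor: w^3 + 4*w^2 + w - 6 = (w + 3)*(w^2 + w - 2) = (w - 1)*(w + 3)*(w + 2)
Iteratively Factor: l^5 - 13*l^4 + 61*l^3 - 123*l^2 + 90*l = (l - 3)*(l^4 - 10*l^3 + 31*l^2 - 30*l) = (l - 3)^2*(l^3 - 7*l^2 + 10*l) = (l - 5)*(l - 3)^2*(l^2 - 2*l) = (l - 5)*(l - 3)^2*(l - 2)*(l)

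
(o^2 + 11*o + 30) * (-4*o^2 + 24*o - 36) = -4*o^4 - 20*o^3 + 108*o^2 + 324*o - 1080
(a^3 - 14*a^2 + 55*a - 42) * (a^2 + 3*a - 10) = a^5 - 11*a^4 + 3*a^3 + 263*a^2 - 676*a + 420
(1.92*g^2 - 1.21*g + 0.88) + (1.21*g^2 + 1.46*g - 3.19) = 3.13*g^2 + 0.25*g - 2.31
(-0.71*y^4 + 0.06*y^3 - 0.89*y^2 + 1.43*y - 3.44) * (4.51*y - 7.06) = -3.2021*y^5 + 5.2832*y^4 - 4.4375*y^3 + 12.7327*y^2 - 25.6102*y + 24.2864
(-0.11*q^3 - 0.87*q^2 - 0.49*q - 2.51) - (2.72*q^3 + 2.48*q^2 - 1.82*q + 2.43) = -2.83*q^3 - 3.35*q^2 + 1.33*q - 4.94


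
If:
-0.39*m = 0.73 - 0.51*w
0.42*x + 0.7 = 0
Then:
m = 1.30769230769231*w - 1.87179487179487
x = -1.67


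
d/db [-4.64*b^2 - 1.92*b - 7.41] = -9.28*b - 1.92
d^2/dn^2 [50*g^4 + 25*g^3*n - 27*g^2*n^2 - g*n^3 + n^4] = -54*g^2 - 6*g*n + 12*n^2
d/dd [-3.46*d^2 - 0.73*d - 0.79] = -6.92*d - 0.73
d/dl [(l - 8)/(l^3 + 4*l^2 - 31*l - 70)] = (l^3 + 4*l^2 - 31*l - (l - 8)*(3*l^2 + 8*l - 31) - 70)/(l^3 + 4*l^2 - 31*l - 70)^2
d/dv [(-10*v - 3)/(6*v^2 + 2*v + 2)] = (30*v^2 + 18*v - 7)/(2*(9*v^4 + 6*v^3 + 7*v^2 + 2*v + 1))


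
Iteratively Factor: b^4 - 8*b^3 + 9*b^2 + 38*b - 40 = (b - 5)*(b^3 - 3*b^2 - 6*b + 8) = (b - 5)*(b - 1)*(b^2 - 2*b - 8) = (b - 5)*(b - 1)*(b + 2)*(b - 4)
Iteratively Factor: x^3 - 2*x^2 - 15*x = (x + 3)*(x^2 - 5*x) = x*(x + 3)*(x - 5)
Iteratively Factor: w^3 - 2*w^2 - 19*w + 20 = (w - 1)*(w^2 - w - 20) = (w - 1)*(w + 4)*(w - 5)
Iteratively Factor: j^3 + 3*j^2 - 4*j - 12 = (j - 2)*(j^2 + 5*j + 6) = (j - 2)*(j + 2)*(j + 3)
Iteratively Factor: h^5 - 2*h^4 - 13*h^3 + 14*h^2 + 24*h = (h + 3)*(h^4 - 5*h^3 + 2*h^2 + 8*h) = (h - 2)*(h + 3)*(h^3 - 3*h^2 - 4*h) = (h - 2)*(h + 1)*(h + 3)*(h^2 - 4*h) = (h - 4)*(h - 2)*(h + 1)*(h + 3)*(h)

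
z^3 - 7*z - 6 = (z - 3)*(z + 1)*(z + 2)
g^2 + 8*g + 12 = (g + 2)*(g + 6)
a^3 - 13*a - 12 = (a - 4)*(a + 1)*(a + 3)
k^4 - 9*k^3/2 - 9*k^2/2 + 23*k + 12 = (k - 4)*(k - 3)*(k + 1/2)*(k + 2)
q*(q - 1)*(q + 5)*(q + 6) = q^4 + 10*q^3 + 19*q^2 - 30*q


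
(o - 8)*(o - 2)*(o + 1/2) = o^3 - 19*o^2/2 + 11*o + 8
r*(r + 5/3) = r^2 + 5*r/3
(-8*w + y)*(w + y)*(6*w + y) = -48*w^3 - 50*w^2*y - w*y^2 + y^3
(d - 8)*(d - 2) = d^2 - 10*d + 16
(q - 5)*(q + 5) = q^2 - 25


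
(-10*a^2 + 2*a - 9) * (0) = 0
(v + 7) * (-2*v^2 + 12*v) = -2*v^3 - 2*v^2 + 84*v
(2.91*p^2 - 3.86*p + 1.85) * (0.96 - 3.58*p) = -10.4178*p^3 + 16.6124*p^2 - 10.3286*p + 1.776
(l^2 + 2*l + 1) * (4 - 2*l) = -2*l^3 + 6*l + 4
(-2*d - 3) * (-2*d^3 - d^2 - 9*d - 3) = 4*d^4 + 8*d^3 + 21*d^2 + 33*d + 9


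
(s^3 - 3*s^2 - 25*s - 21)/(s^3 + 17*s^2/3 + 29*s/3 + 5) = 3*(s - 7)/(3*s + 5)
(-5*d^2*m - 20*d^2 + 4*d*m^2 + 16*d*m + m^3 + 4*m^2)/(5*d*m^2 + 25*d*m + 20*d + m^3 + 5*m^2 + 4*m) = (-d + m)/(m + 1)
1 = 1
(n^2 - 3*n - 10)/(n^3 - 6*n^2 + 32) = (n - 5)/(n^2 - 8*n + 16)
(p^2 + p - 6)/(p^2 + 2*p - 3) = (p - 2)/(p - 1)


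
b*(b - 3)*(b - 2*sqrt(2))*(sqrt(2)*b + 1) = sqrt(2)*b^4 - 3*sqrt(2)*b^3 - 3*b^3 - 2*sqrt(2)*b^2 + 9*b^2 + 6*sqrt(2)*b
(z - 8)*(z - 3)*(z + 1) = z^3 - 10*z^2 + 13*z + 24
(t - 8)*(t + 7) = t^2 - t - 56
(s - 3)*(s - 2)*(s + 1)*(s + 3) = s^4 - s^3 - 11*s^2 + 9*s + 18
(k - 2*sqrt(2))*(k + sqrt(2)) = k^2 - sqrt(2)*k - 4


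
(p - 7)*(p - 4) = p^2 - 11*p + 28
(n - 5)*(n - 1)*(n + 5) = n^3 - n^2 - 25*n + 25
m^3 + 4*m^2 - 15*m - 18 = (m - 3)*(m + 1)*(m + 6)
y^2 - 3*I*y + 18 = (y - 6*I)*(y + 3*I)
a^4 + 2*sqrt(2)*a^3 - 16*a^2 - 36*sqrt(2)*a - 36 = (a - 3*sqrt(2))*(a + sqrt(2))^2*(a + 3*sqrt(2))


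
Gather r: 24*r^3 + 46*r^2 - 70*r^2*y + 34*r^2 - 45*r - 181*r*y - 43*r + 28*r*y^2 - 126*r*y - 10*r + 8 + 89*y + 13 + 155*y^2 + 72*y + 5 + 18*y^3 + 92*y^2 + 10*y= 24*r^3 + r^2*(80 - 70*y) + r*(28*y^2 - 307*y - 98) + 18*y^3 + 247*y^2 + 171*y + 26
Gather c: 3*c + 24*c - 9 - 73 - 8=27*c - 90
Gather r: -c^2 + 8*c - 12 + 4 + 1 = -c^2 + 8*c - 7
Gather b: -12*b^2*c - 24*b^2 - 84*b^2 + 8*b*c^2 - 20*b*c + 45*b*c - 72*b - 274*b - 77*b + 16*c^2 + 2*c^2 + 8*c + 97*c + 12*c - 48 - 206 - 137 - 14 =b^2*(-12*c - 108) + b*(8*c^2 + 25*c - 423) + 18*c^2 + 117*c - 405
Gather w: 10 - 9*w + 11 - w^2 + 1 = -w^2 - 9*w + 22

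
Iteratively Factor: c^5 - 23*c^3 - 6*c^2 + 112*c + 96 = (c + 2)*(c^4 - 2*c^3 - 19*c^2 + 32*c + 48) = (c - 3)*(c + 2)*(c^3 + c^2 - 16*c - 16) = (c - 4)*(c - 3)*(c + 2)*(c^2 + 5*c + 4) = (c - 4)*(c - 3)*(c + 2)*(c + 4)*(c + 1)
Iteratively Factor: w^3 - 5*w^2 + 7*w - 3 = (w - 3)*(w^2 - 2*w + 1) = (w - 3)*(w - 1)*(w - 1)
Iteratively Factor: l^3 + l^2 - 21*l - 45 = (l - 5)*(l^2 + 6*l + 9) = (l - 5)*(l + 3)*(l + 3)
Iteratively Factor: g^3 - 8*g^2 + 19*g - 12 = (g - 4)*(g^2 - 4*g + 3) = (g - 4)*(g - 3)*(g - 1)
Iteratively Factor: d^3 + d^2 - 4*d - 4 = (d - 2)*(d^2 + 3*d + 2) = (d - 2)*(d + 1)*(d + 2)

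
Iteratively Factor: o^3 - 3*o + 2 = (o - 1)*(o^2 + o - 2) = (o - 1)*(o + 2)*(o - 1)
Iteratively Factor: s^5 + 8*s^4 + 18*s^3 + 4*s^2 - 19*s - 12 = (s + 1)*(s^4 + 7*s^3 + 11*s^2 - 7*s - 12) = (s - 1)*(s + 1)*(s^3 + 8*s^2 + 19*s + 12) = (s - 1)*(s + 1)*(s + 4)*(s^2 + 4*s + 3) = (s - 1)*(s + 1)*(s + 3)*(s + 4)*(s + 1)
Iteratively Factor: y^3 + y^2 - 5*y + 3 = (y - 1)*(y^2 + 2*y - 3) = (y - 1)^2*(y + 3)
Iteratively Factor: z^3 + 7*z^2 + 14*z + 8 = (z + 4)*(z^2 + 3*z + 2) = (z + 2)*(z + 4)*(z + 1)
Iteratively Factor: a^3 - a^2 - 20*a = (a + 4)*(a^2 - 5*a) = (a - 5)*(a + 4)*(a)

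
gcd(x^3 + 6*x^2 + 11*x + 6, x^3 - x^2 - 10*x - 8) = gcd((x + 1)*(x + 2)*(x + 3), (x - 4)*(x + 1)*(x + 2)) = x^2 + 3*x + 2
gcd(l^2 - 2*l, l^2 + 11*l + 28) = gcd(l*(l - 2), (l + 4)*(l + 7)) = 1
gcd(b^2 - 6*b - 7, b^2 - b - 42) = b - 7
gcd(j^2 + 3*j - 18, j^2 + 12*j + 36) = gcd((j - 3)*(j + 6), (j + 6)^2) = j + 6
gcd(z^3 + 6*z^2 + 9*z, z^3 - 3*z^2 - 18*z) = z^2 + 3*z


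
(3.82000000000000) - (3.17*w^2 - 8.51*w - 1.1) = -3.17*w^2 + 8.51*w + 4.92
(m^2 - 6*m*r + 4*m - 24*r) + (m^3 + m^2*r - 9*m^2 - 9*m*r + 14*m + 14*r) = m^3 + m^2*r - 8*m^2 - 15*m*r + 18*m - 10*r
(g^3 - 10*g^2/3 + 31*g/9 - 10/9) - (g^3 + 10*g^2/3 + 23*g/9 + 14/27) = -20*g^2/3 + 8*g/9 - 44/27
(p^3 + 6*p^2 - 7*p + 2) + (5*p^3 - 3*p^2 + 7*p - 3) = 6*p^3 + 3*p^2 - 1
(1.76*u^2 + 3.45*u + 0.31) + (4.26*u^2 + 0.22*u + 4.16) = 6.02*u^2 + 3.67*u + 4.47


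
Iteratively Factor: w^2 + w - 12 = (w - 3)*(w + 4)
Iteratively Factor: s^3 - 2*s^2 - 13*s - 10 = (s - 5)*(s^2 + 3*s + 2) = (s - 5)*(s + 1)*(s + 2)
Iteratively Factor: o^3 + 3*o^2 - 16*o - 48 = (o + 4)*(o^2 - o - 12) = (o - 4)*(o + 4)*(o + 3)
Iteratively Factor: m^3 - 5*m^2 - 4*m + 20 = (m - 2)*(m^2 - 3*m - 10) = (m - 5)*(m - 2)*(m + 2)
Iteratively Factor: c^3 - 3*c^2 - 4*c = (c)*(c^2 - 3*c - 4) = c*(c + 1)*(c - 4)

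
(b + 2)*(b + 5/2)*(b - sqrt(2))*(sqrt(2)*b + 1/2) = sqrt(2)*b^4 - 3*b^3/2 + 9*sqrt(2)*b^3/2 - 27*b^2/4 + 9*sqrt(2)*b^2/2 - 15*b/2 - 9*sqrt(2)*b/4 - 5*sqrt(2)/2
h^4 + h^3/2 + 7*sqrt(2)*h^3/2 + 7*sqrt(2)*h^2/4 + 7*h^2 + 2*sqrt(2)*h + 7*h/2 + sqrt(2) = (h + 1/2)*(h + sqrt(2)/2)*(h + sqrt(2))*(h + 2*sqrt(2))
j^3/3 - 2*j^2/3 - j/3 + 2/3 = (j/3 + 1/3)*(j - 2)*(j - 1)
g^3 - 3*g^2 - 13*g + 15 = (g - 5)*(g - 1)*(g + 3)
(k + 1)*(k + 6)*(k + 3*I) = k^3 + 7*k^2 + 3*I*k^2 + 6*k + 21*I*k + 18*I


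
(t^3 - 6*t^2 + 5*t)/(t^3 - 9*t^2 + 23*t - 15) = t/(t - 3)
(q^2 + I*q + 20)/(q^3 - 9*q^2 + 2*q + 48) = (q^2 + I*q + 20)/(q^3 - 9*q^2 + 2*q + 48)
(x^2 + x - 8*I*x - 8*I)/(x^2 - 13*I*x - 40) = (x + 1)/(x - 5*I)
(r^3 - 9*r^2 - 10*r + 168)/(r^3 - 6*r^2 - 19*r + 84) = (r - 6)/(r - 3)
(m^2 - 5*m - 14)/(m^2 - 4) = (m - 7)/(m - 2)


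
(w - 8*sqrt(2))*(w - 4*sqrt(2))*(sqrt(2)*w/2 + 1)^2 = w^4/2 - 5*sqrt(2)*w^3 + 9*w^2 + 52*sqrt(2)*w + 64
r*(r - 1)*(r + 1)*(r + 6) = r^4 + 6*r^3 - r^2 - 6*r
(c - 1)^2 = c^2 - 2*c + 1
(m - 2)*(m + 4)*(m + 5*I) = m^3 + 2*m^2 + 5*I*m^2 - 8*m + 10*I*m - 40*I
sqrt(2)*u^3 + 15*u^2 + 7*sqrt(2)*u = u*(u + 7*sqrt(2))*(sqrt(2)*u + 1)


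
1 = 1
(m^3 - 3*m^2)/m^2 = m - 3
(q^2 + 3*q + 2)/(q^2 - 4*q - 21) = (q^2 + 3*q + 2)/(q^2 - 4*q - 21)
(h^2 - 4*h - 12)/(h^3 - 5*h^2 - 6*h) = (h + 2)/(h*(h + 1))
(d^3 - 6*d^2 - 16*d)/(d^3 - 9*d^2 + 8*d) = (d + 2)/(d - 1)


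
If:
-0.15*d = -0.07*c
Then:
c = 2.14285714285714*d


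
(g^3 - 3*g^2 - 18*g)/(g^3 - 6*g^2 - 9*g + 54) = g/(g - 3)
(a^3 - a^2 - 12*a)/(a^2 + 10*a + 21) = a*(a - 4)/(a + 7)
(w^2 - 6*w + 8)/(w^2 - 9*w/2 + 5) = 2*(w - 4)/(2*w - 5)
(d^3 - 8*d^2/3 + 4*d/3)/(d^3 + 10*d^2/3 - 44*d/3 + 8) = d/(d + 6)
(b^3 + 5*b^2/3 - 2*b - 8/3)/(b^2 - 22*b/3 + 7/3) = (3*b^3 + 5*b^2 - 6*b - 8)/(3*b^2 - 22*b + 7)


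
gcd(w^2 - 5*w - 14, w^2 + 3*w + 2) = w + 2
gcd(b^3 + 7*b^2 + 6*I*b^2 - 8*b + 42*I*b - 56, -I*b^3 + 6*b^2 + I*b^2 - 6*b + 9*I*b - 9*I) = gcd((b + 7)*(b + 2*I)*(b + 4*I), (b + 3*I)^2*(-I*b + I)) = 1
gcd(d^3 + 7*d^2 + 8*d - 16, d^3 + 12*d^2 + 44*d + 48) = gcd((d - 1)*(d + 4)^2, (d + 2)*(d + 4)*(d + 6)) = d + 4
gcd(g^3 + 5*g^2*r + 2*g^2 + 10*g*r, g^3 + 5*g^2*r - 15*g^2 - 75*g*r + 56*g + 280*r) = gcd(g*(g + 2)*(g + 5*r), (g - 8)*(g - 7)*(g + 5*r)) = g + 5*r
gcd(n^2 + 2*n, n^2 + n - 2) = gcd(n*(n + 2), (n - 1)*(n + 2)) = n + 2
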